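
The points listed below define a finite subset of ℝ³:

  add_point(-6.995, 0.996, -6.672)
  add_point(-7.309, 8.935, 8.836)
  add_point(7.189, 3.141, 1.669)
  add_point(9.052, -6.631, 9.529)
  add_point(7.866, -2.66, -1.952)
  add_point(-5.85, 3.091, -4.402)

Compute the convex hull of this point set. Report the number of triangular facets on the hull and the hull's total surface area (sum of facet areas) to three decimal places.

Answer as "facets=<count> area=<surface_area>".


facets=8 area=610.557

Hull vertices (6/6): indices [0, 1, 2, 3, 4, 5].

Facet areas (half cross-product norm):
  f1: (p0, p3, p1) → 187.7980
  f2: (p2, p3, p1) → 108.0446
  f3: (p4, p0, p3) → 87.6945
  f4: (p4, p2, p3) → 40.9908
  f5: (p4, p2, p0) → 54.5688
  f6: (p5, p0, p1) → 12.7029
  f7: (p5, p2, p1) → 99.9504
  f8: (p5, p2, p0) → 18.8074
Σ area = 610.557

Check V−E+F: 6 − 12 + 8 = 2.


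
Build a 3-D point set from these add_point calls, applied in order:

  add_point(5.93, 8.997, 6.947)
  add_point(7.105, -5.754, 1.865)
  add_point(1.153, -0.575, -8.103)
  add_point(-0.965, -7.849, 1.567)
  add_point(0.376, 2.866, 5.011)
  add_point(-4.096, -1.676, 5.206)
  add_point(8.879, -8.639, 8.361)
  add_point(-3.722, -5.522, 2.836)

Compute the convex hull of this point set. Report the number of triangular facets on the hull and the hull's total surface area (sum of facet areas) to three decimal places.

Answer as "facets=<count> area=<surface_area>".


Hull vertices (8/8): indices [0, 1, 2, 3, 4, 5, 6, 7].

Per-facet area ½‖(b−a)×(c−a)‖:
  f1: (p0, p6, p5) → 106.7299
  f2: (p4, p0, p5) → 7.0616
  f3: (p4, p2, p5) → 43.0339
  f4: (p4, p2, p0) → 53.6982
  f5: (p1, p0, p6) → 57.0148
  f6: (p1, p2, p0) → 98.0950
  f7: (p1, p3, p6) → 30.1300
  f8: (p1, p3, p2) → 49.0820
  f9: (p7, p6, p5) → 31.9245
  f10: (p7, p3, p6) → 20.5379
  f11: (p7, p2, p5) → 29.0431
  f12: (p7, p3, p2) → 23.4830
Σ area = 549.834

Check V−E+F: 8 − 18 + 12 = 2.

facets=12 area=549.834


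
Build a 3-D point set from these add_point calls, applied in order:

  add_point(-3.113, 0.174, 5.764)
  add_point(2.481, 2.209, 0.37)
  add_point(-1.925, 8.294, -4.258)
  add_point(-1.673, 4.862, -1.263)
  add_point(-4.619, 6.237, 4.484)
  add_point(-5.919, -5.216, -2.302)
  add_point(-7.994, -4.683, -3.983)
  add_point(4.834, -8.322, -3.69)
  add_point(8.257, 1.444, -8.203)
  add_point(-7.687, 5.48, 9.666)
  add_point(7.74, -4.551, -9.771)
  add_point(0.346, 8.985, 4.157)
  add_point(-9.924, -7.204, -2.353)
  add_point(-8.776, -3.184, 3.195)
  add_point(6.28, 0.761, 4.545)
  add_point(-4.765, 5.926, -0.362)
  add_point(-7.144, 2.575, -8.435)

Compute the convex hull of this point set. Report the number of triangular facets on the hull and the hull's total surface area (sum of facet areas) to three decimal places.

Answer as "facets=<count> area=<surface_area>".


Hull vertices (11/17): indices [0, 2, 7, 8, 9, 10, 11, 12, 13, 14, 16].

Facet areas (half cross-product norm):
  f1: (p16, p9, p12) → 100.3611
  f2: (p13, p9, p12) → 11.3944
  f3: (p13, p7, p12) → 51.5556
  f4: (p2, p16, p8) → 56.6857
  f5: (p2, p16, p9) → 67.1622
  f6: (p10, p16, p8) → 48.0113
  f7: (p10, p14, p8) → 39.4704
  f8: (p10, p14, p7) → 47.3156
  f9: (p10, p7, p12) → 52.3955
  f10: (p10, p16, p12) → 97.5472
  f11: (p0, p13, p7) → 52.8263
  f12: (p0, p14, p7) → 58.4099
  f13: (p0, p13, p9) → 28.3186
  f14: (p0, p14, p9) → 30.8270
  f15: (p11, p14, p8) → 65.5505
  f16: (p11, p2, p8) → 55.8639
  f17: (p11, p14, p9) → 51.8614
  f18: (p11, p2, p9) → 43.3940
Σ area = 958.951

Check V−E+F: 11 − 27 + 18 = 2.

facets=18 area=958.951


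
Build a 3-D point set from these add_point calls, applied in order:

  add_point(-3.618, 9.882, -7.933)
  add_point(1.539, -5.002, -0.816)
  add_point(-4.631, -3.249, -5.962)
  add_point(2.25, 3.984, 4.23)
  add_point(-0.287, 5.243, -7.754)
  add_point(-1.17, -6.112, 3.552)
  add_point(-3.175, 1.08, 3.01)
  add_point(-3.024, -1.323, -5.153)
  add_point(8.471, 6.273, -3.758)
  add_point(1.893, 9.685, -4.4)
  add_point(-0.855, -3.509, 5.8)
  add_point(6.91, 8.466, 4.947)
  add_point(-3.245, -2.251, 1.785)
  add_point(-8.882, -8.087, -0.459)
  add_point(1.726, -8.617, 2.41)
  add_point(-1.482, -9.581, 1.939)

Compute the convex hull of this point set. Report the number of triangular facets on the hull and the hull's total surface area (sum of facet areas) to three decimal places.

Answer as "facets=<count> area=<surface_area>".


facets=20 area=735.095

Points on the hull: [0, 1, 2, 4, 6, 8, 9, 10, 11, 13, 14, 15] (12 of 16).

Facet areas (half cross-product norm):
  f1: (p2, p0, p13) → 40.4195
  f2: (p14, p11, p8) → 78.0166
  f3: (p14, p11, p10) → 43.5398
  f4: (p6, p0, p13) → 77.1035
  f5: (p6, p10, p13) → 31.7648
  f6: (p6, p11, p0) → 86.6624
  f7: (p6, p11, p10) → 36.9139
  f8: (p9, p0, p8) → 14.4652
  f9: (p9, p11, p8) → 33.3363
  f10: (p9, p11, p0) → 17.1786
  f11: (p4, p0, p8) → 24.6456
  f12: (p4, p2, p8) → 42.5984
  f13: (p4, p2, p0) → 24.6879
  f14: (p15, p10, p13) → 28.5042
  f15: (p15, p14, p10) → 11.2158
  f16: (p15, p2, p13) → 33.0934
  f17: (p15, p14, p2) → 17.5139
  f18: (p1, p2, p8) → 55.6092
  f19: (p1, p14, p8) → 21.9403
  f20: (p1, p14, p2) → 15.8857
Σ area = 735.095

Euler characteristic 12−30+20 = 2 ✓


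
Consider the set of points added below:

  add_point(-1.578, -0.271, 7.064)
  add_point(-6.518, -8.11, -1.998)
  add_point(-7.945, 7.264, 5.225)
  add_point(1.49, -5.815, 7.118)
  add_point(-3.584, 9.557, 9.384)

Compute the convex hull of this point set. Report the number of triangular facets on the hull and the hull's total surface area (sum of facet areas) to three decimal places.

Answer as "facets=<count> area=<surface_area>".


Extreme-point indices: [0, 1, 2, 3, 4] — 5 of 5 on the boundary.

Area of each hull facet:
  f1: (p1, p3, p2) → 95.2160
  f2: (p4, p1, p2) → 46.3429
  f3: (p4, p1, p3) → 100.6350
  f4: (p0, p3, p2) → 8.2503
  f5: (p0, p4, p2) → 31.0538
  f6: (p0, p4, p3) → 12.1836
Σ area = 293.682

Check V−E+F: 5 − 9 + 6 = 2.

facets=6 area=293.682


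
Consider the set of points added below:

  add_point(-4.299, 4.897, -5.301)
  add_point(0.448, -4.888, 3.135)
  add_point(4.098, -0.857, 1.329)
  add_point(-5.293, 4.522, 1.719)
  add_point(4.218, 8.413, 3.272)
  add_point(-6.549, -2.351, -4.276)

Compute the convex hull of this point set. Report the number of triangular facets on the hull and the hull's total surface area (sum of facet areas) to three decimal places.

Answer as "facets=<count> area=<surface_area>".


6 of the 6 inputs are extreme points: [0, 1, 2, 3, 4, 5].

Triangle areas on the boundary:
  f1: (p3, p1, p5) → 44.9160
  f2: (p3, p1, p4) → 56.8620
  f3: (p3, p0, p5) → 26.4986
  f4: (p3, p0, p4) → 36.8942
  f5: (p2, p1, p5) → 30.0763
  f6: (p2, p0, p5) → 44.0970
  f7: (p2, p1, p4) → 21.0335
  f8: (p2, p0, p4) → 54.0475
Σ area = 314.425

Check V−E+F: 6 − 12 + 8 = 2.

facets=8 area=314.425


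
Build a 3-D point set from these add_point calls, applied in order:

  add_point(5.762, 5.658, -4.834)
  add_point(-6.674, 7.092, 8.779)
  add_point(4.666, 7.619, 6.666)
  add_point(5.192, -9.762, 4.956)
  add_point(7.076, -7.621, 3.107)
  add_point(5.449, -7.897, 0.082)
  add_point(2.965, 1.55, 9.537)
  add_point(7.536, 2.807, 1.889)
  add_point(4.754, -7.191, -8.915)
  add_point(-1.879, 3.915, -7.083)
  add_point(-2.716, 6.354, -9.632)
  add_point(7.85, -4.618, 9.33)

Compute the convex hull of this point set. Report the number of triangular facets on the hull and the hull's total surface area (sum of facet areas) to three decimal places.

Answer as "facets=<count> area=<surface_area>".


facets=18 area=900.806

Extreme-point indices: [0, 1, 2, 3, 4, 6, 7, 8, 9, 10, 11] — 11 of 12 on the boundary.

Facet areas (half cross-product norm):
  f1: (p10, p2, p1) → 100.5029
  f2: (p3, p11, p1) → 67.0356
  f3: (p6, p11, p1) → 16.6949
  f4: (p6, p2, p1) → 37.3521
  f5: (p6, p2, p11) → 23.2257
  f6: (p0, p10, p2) → 52.7104
  f7: (p9, p10, p1) → 27.0219
  f8: (p7, p2, p11) → 38.7122
  f9: (p7, p0, p2) → 26.8539
  f10: (p8, p0, p10) → 65.3159
  f11: (p8, p9, p10) → 19.1167
  f12: (p8, p7, p0) → 50.6624
  f13: (p8, p3, p1) → 147.9239
  f14: (p8, p9, p1) → 99.1851
  f15: (p4, p3, p11) → 11.6766
  f16: (p4, p8, p3) → 18.5846
  f17: (p4, p7, p11) → 34.4909
  f18: (p4, p8, p7) → 63.7402
Σ area = 900.806

Check V−E+F: 11 − 27 + 18 = 2.


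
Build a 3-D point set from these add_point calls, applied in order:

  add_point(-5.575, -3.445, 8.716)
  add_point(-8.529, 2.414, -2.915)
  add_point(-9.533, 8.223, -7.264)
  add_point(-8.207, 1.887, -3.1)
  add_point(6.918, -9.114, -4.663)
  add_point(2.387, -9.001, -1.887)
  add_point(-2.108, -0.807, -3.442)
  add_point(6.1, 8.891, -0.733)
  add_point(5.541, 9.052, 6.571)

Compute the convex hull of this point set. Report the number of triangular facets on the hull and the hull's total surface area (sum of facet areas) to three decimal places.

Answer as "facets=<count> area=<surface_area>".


facets=12 area=817.557

Points on the hull: [0, 1, 2, 3, 4, 5, 7, 8] (8 of 9).

Area of each hull facet:
  f1: (p0, p8, p2) → 155.9271
  f2: (p0, p8, p4) → 154.1569
  f3: (p7, p4, p2) → 155.8935
  f4: (p7, p8, p2) → 58.9659
  f5: (p7, p8, p4) → 65.6533
  f6: (p1, p0, p2) → 21.7921
  f7: (p1, p3, p2) → 1.9779
  f8: (p1, p3, p0) → 4.2000
  f9: (p5, p0, p4) → 19.1343
  f10: (p5, p3, p0) → 87.4418
  f11: (p5, p4, p2) → 53.6834
  f12: (p5, p3, p2) → 38.7304
Σ area = 817.557

Check V−E+F: 8 − 18 + 12 = 2.


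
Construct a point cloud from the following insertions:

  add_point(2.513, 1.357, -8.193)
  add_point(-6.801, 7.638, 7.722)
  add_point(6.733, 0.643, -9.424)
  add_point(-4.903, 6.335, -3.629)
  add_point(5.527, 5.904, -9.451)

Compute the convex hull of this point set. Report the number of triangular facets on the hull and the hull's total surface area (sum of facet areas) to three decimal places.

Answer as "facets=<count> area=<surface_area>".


Hull vertices (5/5): indices [0, 1, 2, 3, 4].

Triangle areas on the boundary:
  f1: (p4, p2, p1) → 56.0212
  f2: (p0, p2, p1) → 29.6203
  f3: (p0, p4, p2) → 11.1821
  f4: (p3, p4, p1) → 54.0658
  f5: (p3, p0, p1) → 45.4394
  f6: (p3, p0, p4) → 27.9439
Σ area = 224.273

Euler characteristic 5−9+6 = 2 ✓

facets=6 area=224.273


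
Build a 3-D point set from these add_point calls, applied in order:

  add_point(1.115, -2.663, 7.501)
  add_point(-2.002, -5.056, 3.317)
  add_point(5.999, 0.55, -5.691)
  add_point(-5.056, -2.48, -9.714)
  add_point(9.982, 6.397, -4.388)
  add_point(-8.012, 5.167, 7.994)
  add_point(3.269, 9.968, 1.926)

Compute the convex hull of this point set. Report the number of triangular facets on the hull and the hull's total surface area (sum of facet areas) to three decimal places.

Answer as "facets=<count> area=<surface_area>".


facets=10 area=666.022

Hull vertices (7/7): indices [0, 1, 2, 3, 4, 5, 6].

Facet areas (half cross-product norm):
  f1: (p3, p1, p5) → 86.4928
  f2: (p0, p1, p5) → 34.3298
  f3: (p2, p3, p4) → 28.0597
  f4: (p2, p3, p1) → 72.9248
  f5: (p2, p0, p4) → 50.8218
  f6: (p2, p0, p1) → 38.1371
  f7: (p6, p0, p5) → 74.8890
  f8: (p6, p0, p4) → 69.0164
  f9: (p6, p3, p5) → 122.9059
  f10: (p6, p3, p4) → 88.4445
Σ area = 666.022

Euler characteristic 7−15+10 = 2 ✓


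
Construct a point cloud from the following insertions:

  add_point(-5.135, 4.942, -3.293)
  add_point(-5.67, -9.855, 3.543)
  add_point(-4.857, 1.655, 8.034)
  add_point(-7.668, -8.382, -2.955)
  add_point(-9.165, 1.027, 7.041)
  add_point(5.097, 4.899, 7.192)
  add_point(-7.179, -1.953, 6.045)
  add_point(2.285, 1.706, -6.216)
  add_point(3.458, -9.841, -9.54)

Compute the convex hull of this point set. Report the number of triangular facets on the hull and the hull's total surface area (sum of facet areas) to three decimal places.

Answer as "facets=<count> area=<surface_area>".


Hull vertices (8/9): indices [0, 1, 2, 3, 4, 5, 7, 8].

Facet areas (half cross-product norm):
  f1: (p0, p5, p4) → 79.3236
  f2: (p1, p8, p5) → 146.3829
  f3: (p7, p8, p5) → 75.3930
  f4: (p7, p0, p5) → 58.8129
  f5: (p7, p0, p8) → 43.8308
  f6: (p2, p5, p4) → 8.0045
  f7: (p2, p1, p4) → 26.5808
  f8: (p2, p1, p5) → 61.5988
  f9: (p3, p0, p8) → 88.0867
  f10: (p3, p1, p8) → 44.3050
  f11: (p3, p0, p4) → 72.6778
  f12: (p3, p1, p4) → 41.5714
Σ area = 746.568

Euler characteristic 8−18+12 = 2 ✓

facets=12 area=746.568


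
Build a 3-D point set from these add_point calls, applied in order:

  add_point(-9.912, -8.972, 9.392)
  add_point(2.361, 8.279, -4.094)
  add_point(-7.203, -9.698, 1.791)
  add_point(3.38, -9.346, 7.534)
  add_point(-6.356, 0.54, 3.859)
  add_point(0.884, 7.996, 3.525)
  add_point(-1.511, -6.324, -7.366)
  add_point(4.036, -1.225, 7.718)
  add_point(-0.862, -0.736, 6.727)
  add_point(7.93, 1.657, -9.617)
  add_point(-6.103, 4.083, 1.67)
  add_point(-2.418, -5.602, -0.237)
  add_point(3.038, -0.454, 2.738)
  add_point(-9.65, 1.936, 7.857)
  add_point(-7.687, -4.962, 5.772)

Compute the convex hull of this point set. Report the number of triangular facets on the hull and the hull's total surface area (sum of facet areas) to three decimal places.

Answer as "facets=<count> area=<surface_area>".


facets=16 area=969.183

10 of the 15 inputs are extreme points: [0, 1, 2, 3, 5, 6, 7, 9, 10, 13].

Area of each hull facet:
  f1: (p13, p2, p0) → 44.5801
  f2: (p13, p7, p0) → 75.8533
  f3: (p6, p1, p9) → 64.2054
  f4: (p5, p1, p9) → 31.6594
  f5: (p5, p7, p9) → 84.9913
  f6: (p5, p13, p7) → 65.3174
  f7: (p3, p6, p2) → 67.9011
  f8: (p3, p2, p0) → 48.1992
  f9: (p3, p7, p0) → 54.6444
  f10: (p3, p7, p9) → 72.4535
  f11: (p3, p6, p9) → 100.1770
  f12: (p10, p13, p2) → 48.5548
  f13: (p10, p6, p2) → 73.3048
  f14: (p10, p6, p1) → 76.8285
  f15: (p10, p5, p1) → 31.8901
  f16: (p10, p5, p13) → 28.6222
Σ area = 969.183

Euler: V−E+F = 10−24+16 = 2.


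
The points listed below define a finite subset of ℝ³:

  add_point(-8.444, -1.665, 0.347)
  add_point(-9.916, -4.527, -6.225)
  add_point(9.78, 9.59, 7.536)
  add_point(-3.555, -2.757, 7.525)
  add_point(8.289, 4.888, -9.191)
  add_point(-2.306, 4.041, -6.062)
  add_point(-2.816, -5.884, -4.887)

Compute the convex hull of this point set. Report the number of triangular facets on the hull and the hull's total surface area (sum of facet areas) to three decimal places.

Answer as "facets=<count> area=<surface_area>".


facets=10 area=727.176

Hull vertices (7/7): indices [0, 1, 2, 3, 4, 5, 6].

Triangle areas on the boundary:
  f1: (p4, p6, p1) → 51.2779
  f2: (p4, p6, p2) → 140.0046
  f3: (p3, p6, p1) → 46.9916
  f4: (p3, p6, p2) → 115.6026
  f5: (p5, p4, p1) → 46.0715
  f6: (p5, p4, p2) → 95.2298
  f7: (p0, p3, p2) → 75.2040
  f8: (p0, p5, p2) → 99.8980
  f9: (p0, p3, p1) → 19.2145
  f10: (p0, p5, p1) → 37.6821
Σ area = 727.176

Check V−E+F: 7 − 15 + 10 = 2.


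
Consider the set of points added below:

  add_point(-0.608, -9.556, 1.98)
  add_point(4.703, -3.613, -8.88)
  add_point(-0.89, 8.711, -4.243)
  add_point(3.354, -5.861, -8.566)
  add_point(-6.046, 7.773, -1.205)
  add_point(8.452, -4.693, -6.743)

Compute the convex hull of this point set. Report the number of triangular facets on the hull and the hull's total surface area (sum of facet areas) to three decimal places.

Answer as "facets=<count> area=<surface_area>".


facets=8 area=398.739

Extreme-point indices: [0, 1, 2, 3, 4, 5] — 6 of 6 on the boundary.

Facet areas (half cross-product norm):
  f1: (p3, p0, p4) → 102.4786
  f2: (p3, p0, p5) → 32.7272
  f3: (p3, p1, p5) → 5.7906
  f4: (p2, p0, p4) → 55.8385
  f5: (p2, p0, p5) → 109.5099
  f6: (p2, p1, p5) → 29.3943
  f7: (p2, p3, p4) → 46.5903
  f8: (p2, p3, p1) → 16.4095
Σ area = 398.739

Euler: V−E+F = 6−12+8 = 2.


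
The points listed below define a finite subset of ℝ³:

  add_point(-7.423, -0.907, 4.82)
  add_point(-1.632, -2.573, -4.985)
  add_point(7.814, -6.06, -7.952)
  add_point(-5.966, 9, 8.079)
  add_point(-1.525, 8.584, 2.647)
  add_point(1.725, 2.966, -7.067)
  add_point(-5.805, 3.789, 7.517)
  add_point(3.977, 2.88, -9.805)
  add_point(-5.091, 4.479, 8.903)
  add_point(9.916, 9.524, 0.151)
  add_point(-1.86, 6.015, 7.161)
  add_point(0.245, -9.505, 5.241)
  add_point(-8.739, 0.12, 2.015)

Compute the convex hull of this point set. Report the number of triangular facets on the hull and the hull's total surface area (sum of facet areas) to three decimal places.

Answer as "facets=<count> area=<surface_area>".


11 of the 13 inputs are extreme points: [0, 1, 2, 3, 4, 7, 8, 9, 10, 11, 12].

Per-facet area ½‖(b−a)×(c−a)‖:
  f1: (p3, p7, p12) → 97.4246
  f2: (p1, p11, p12) → 61.4499
  f3: (p1, p7, p12) → 37.2235
  f4: (p0, p11, p12) → 15.9053
  f5: (p0, p3, p12) → 17.1809
  f6: (p8, p0, p11) → 38.9882
  f7: (p8, p0, p3) → 13.7818
  f8: (p4, p7, p9) → 74.5068
  f9: (p4, p3, p9) → 26.1007
  f10: (p4, p3, p7) → 21.4628
  f11: (p2, p1, p11) → 65.3300
  f12: (p2, p1, p7) → 41.7529
  f13: (p2, p11, p9) → 136.6738
  f14: (p2, p7, p9) → 65.5381
  f15: (p10, p3, p9) → 28.9921
  f16: (p10, p8, p3) → 8.8835
  f17: (p10, p11, p9) → 111.3176
  f18: (p10, p8, p11) → 30.6382
Σ area = 893.151

Euler: V−E+F = 11−27+18 = 2.

facets=18 area=893.151


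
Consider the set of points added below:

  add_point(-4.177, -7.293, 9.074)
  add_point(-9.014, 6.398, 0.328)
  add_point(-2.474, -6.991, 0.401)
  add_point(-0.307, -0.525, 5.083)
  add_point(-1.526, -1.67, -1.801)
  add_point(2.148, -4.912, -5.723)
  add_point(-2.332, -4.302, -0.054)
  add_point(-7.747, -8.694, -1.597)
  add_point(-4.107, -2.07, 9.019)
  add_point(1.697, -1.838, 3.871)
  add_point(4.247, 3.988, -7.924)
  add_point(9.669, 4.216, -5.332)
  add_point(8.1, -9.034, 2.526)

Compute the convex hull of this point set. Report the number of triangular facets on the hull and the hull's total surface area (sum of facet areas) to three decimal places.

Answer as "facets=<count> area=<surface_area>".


Points on the hull: [0, 1, 5, 7, 8, 10, 11, 12] (8 of 13).

Facet areas (half cross-product norm):
  f1: (p10, p11, p1) → 40.4262
  f2: (p7, p10, p1) → 115.5901
  f3: (p8, p11, p1) → 124.8871
  f4: (p8, p12, p11) → 119.3495
  f5: (p5, p7, p12) → 62.2144
  f6: (p5, p7, p10) → 43.0083
  f7: (p5, p12, p11) → 64.7342
  f8: (p5, p10, p11) → 28.0183
  f9: (p0, p7, p12) → 78.2164
  f10: (p0, p8, p12) → 36.4130
  f11: (p0, p7, p1) → 84.5397
  f12: (p0, p8, p1) → 26.0136
Σ area = 823.411

Euler: V−E+F = 8−18+12 = 2.

facets=12 area=823.411


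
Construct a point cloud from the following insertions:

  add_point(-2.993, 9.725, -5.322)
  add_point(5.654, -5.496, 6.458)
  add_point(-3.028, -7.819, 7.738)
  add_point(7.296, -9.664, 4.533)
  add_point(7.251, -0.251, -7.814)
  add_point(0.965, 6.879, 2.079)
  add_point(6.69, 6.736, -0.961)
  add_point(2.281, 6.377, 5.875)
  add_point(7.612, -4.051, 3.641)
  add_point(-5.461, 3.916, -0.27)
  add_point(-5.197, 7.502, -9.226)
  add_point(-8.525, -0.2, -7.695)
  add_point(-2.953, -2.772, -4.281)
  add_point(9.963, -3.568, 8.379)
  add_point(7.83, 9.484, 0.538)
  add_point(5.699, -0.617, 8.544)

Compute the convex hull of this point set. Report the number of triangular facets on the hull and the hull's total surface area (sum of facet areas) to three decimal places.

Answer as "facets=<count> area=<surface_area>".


facets=18 area=1009.783

Points on the hull: [0, 2, 3, 4, 7, 9, 10, 11, 13, 14, 15] (11 of 16).

Facet areas (half cross-product norm):
  f1: (p2, p15, p13) → 28.3427
  f2: (p10, p4, p11) → 61.9890
  f3: (p14, p4, p13) → 93.9816
  f4: (p14, p10, p0) → 20.3746
  f5: (p14, p10, p4) → 90.2699
  f6: (p3, p4, p13) → 59.4612
  f7: (p3, p2, p13) → 42.0940
  f8: (p3, p4, p11) → 122.4727
  f9: (p3, p2, p11) → 98.4922
  f10: (p7, p2, p15) → 45.7608
  f11: (p7, p14, p0) → 49.1406
  f12: (p7, p15, p13) → 12.3867
  f13: (p7, p14, p13) → 53.1846
  f14: (p9, p7, p0) → 41.1575
  f15: (p9, p7, p2) → 70.7499
  f16: (p9, p2, p11) → 64.3769
  f17: (p9, p10, p11) → 35.3317
  f18: (p9, p10, p0) → 20.2159
Σ area = 1009.783

Check V−E+F: 11 − 27 + 18 = 2.


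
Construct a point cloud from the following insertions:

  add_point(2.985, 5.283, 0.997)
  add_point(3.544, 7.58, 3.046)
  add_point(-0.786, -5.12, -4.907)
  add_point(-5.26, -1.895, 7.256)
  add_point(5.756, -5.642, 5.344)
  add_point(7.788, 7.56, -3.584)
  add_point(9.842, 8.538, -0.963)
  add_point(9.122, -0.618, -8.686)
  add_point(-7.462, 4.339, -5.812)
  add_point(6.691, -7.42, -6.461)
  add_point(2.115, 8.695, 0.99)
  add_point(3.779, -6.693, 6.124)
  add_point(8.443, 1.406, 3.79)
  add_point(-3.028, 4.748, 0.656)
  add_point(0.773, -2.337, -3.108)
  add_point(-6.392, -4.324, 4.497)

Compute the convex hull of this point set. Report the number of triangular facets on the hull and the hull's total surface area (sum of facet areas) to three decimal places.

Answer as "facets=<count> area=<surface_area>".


Extreme-point indices: [1, 2, 3, 4, 5, 6, 7, 8, 9, 10, 11, 12, 13, 15] — 14 of 16 on the boundary.

Area of each hull facet:
  f1: (p7, p9, p8) → 65.9896
  f2: (p15, p3, p8) → 25.6183
  f3: (p5, p7, p8) → 76.1120
  f4: (p5, p7, p6) → 14.0841
  f5: (p5, p10, p8) → 45.2868
  f6: (p5, p10, p6) → 12.7776
  f7: (p12, p4, p9) → 45.9218
  f8: (p12, p7, p9) → 47.1901
  f9: (p12, p7, p6) → 49.9576
  f10: (p13, p3, p8) → 34.6765
  f11: (p13, p10, p8) → 21.7491
  f12: (p13, p10, p3) → 25.7166
  f13: (p2, p9, p8) → 30.1715
  f14: (p2, p15, p8) → 61.0778
  f15: (p2, p15, p9) → 32.6299
  f16: (p11, p15, p3) → 19.6694
  f17: (p11, p12, p3) → 49.5011
  f18: (p11, p12, p4) → 5.9016
  f19: (p11, p4, p9) → 13.4320
  f20: (p11, p15, p9) → 68.1559
  f21: (p1, p10, p3) → 18.3425
  f22: (p1, p12, p3) → 53.0394
  f23: (p1, p10, p6) → 10.3140
  f24: (p1, p12, p6) → 27.6973
Σ area = 855.012

Check V−E+F: 14 − 36 + 24 = 2.

facets=24 area=855.012


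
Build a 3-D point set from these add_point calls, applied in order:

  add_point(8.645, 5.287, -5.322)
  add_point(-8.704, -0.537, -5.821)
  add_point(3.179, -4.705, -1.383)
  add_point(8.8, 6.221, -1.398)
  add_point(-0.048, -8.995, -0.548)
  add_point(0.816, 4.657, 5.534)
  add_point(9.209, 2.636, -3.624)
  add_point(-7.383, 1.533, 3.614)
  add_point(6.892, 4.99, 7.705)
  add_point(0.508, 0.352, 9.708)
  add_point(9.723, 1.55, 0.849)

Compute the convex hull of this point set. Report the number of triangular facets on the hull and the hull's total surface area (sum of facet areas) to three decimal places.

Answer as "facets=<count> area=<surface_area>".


Points on the hull: [0, 1, 3, 4, 5, 6, 7, 8, 9, 10] (10 of 11).

Triangle areas on the boundary:
  f1: (p9, p4, p10) → 80.9849
  f2: (p0, p4, p1) → 109.1852
  f3: (p6, p4, p10) → 33.4483
  f4: (p6, p0, p4) → 18.7502
  f5: (p7, p4, p1) → 60.5318
  f6: (p7, p9, p4) → 63.8773
  f7: (p8, p9, p10) → 32.3251
  f8: (p3, p8, p10) → 21.4615
  f9: (p3, p6, p10) → 9.3717
  f10: (p3, p6, p0) → 6.0911
  f11: (p3, p0, p1) → 36.6037
  f12: (p3, p7, p1) → 85.3029
  f13: (p5, p7, p9) → 26.6683
  f14: (p5, p8, p9) → 19.1811
  f15: (p5, p3, p7) → 38.6091
  f16: (p5, p3, p8) → 30.0580
Σ area = 672.450

Check V−E+F: 10 − 24 + 16 = 2.

facets=16 area=672.450


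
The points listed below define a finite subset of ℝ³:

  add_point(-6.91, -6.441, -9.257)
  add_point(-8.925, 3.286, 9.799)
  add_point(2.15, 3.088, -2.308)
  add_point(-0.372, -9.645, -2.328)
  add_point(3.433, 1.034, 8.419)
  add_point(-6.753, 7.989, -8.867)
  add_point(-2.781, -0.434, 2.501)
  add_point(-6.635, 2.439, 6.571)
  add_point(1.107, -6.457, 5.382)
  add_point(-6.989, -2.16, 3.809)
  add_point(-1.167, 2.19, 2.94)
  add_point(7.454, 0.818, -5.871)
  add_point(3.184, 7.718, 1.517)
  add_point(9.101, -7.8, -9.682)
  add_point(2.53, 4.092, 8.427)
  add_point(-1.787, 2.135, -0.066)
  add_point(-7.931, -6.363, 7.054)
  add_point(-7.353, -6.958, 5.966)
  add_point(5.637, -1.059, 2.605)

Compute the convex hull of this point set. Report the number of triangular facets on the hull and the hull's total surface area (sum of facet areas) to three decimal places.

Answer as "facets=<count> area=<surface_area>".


13 of the 19 inputs are extreme points: [0, 1, 3, 4, 5, 8, 11, 12, 13, 14, 16, 17, 18].

Facet areas (half cross-product norm):
  f1: (p0, p5, p1) → 136.4660
  f2: (p0, p3, p13) → 60.9244
  f3: (p0, p5, p13) → 115.7030
  f4: (p16, p4, p1) → 60.8284
  f5: (p16, p0, p1) → 79.0222
  f6: (p8, p3, p13) → 47.9977
  f7: (p8, p4, p13) → 69.4952
  f8: (p8, p16, p4) → 37.8988
  f9: (p12, p5, p1) → 108.8987
  f10: (p17, p8, p3) → 35.6675
  f11: (p17, p8, p16) → 5.1903
  f12: (p17, p0, p3) → 56.1062
  f13: (p17, p16, p0) → 6.3647
  f14: (p14, p4, p1) → 18.0108
  f15: (p14, p12, p1) → 44.1763
  f16: (p11, p5, p13) → 68.1044
  f17: (p11, p12, p5) → 77.1921
  f18: (p11, p14, p4) → 23.5667
  f19: (p11, p14, p12) → 40.4787
  f20: (p18, p4, p13) → 8.4798
  f21: (p18, p11, p13) → 41.3310
  f22: (p18, p11, p4) → 15.4105
Σ area = 1157.313

Check V−E+F: 13 − 33 + 22 = 2.

facets=22 area=1157.313


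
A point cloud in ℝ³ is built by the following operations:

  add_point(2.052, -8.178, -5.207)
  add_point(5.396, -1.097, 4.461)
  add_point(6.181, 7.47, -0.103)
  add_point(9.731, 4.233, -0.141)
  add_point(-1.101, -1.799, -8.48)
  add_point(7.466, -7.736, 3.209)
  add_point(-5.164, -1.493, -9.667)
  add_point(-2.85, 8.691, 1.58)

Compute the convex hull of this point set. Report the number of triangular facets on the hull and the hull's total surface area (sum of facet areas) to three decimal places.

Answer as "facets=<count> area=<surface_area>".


facets=12 area=556.594

Extreme-point indices: [0, 1, 2, 3, 4, 5, 6, 7] — 8 of 8 on the boundary.

Facet areas (half cross-product norm):
  f1: (p4, p0, p6) → 13.7580
  f2: (p4, p0, p3) → 57.3764
  f3: (p2, p7, p6) → 70.9246
  f4: (p2, p4, p6) → 24.5960
  f5: (p2, p4, p3) → 34.6657
  f6: (p2, p1, p3) → 19.8462
  f7: (p2, p1, p7) → 45.0735
  f8: (p5, p0, p6) → 39.6241
  f9: (p5, p7, p6) → 135.6555
  f10: (p5, p1, p7) → 24.6943
  f11: (p5, p0, p3) → 63.0503
  f12: (p5, p1, p3) → 27.3297
Σ area = 556.594

Check V−E+F: 8 − 18 + 12 = 2.


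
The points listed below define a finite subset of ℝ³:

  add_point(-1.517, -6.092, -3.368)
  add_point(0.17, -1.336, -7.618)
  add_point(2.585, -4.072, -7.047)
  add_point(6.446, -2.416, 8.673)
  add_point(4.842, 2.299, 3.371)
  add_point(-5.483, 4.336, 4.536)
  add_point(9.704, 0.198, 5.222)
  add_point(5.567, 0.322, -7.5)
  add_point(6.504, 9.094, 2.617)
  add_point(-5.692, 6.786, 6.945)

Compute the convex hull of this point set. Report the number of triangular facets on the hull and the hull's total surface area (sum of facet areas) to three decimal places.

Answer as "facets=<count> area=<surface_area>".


9 of the 10 inputs are extreme points: [0, 1, 2, 3, 5, 6, 7, 8, 9].

Triangle areas on the boundary:
  f1: (p1, p8, p9) → 100.7234
  f2: (p3, p8, p9) → 81.1947
  f3: (p3, p8, p6) → 24.2233
  f4: (p5, p1, p9) → 11.6485
  f5: (p5, p1, p0) → 44.8627
  f6: (p5, p3, p9) → 24.2226
  f7: (p5, p3, p0) → 88.1706
  f8: (p2, p1, p0) → 10.7788
  f9: (p2, p3, p6) → 39.9324
  f10: (p2, p3, p0) → 43.6612
  f11: (p7, p1, p8) → 36.4472
  f12: (p7, p2, p1) → 9.5099
  f13: (p7, p8, p6) → 61.1493
  f14: (p7, p2, p6) → 35.5230
Σ area = 612.048

Euler characteristic 9−21+14 = 2 ✓

facets=14 area=612.048


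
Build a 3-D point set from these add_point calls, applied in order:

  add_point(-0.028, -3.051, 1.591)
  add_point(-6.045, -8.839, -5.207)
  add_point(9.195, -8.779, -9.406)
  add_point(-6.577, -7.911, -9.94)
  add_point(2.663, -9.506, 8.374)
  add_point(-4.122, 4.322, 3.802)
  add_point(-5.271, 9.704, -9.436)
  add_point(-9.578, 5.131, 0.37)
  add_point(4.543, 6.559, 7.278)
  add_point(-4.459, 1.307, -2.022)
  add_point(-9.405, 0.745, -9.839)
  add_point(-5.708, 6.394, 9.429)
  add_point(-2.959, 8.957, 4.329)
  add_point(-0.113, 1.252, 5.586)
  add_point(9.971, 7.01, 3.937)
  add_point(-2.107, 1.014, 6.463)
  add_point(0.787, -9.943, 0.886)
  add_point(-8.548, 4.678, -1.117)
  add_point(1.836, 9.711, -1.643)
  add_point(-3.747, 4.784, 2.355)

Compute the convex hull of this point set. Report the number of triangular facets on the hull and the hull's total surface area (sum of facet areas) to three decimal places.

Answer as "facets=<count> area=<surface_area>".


facets=22 area=1398.034

Hull vertices (13/20): indices [1, 2, 3, 4, 6, 7, 8, 10, 11, 12, 14, 16, 18].

Triangle areas on the boundary:
  f1: (p11, p6, p7) → 47.3545
  f2: (p10, p6, p7) → 50.5460
  f3: (p2, p6, p14) → 198.2600
  f4: (p2, p10, p3) → 67.0932
  f5: (p2, p10, p6) → 103.1165
  f6: (p4, p2, p14) → 162.0656
  f7: (p4, p2, p16) → 41.6673
  f8: (p12, p11, p6) → 29.6533
  f9: (p8, p4, p14) → 50.7073
  f10: (p8, p4, p11) → 84.0410
  f11: (p8, p12, p14) → 22.3632
  f12: (p8, p12, p11) → 26.6382
  f13: (p1, p4, p16) → 20.7563
  f14: (p1, p2, p16) → 61.4175
  f15: (p1, p2, p3) → 37.8949
  f16: (p1, p10, p7) → 61.9776
  f17: (p1, p10, p3) → 21.6255
  f18: (p1, p11, p7) → 71.7283
  f19: (p1, p4, p11) → 141.1443
  f20: (p18, p6, p14) → 18.5669
  f21: (p18, p12, p14) → 39.3137
  f22: (p18, p12, p6) → 40.1032
Σ area = 1398.034

Euler characteristic 13−33+22 = 2 ✓


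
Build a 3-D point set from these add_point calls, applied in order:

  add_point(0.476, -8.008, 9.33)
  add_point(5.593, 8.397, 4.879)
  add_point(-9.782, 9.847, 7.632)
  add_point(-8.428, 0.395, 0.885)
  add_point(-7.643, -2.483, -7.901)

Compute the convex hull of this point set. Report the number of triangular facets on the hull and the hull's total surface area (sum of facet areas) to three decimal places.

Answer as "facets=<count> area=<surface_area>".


Hull vertices (5/5): indices [0, 1, 2, 3, 4].

Area of each hull facet:
  f1: (p0, p1, p2) → 135.1242
  f2: (p4, p1, p2) → 149.2978
  f3: (p4, p0, p1) → 164.4155
  f4: (p3, p0, p2) → 85.2173
  f5: (p3, p4, p2) → 32.0329
  f6: (p3, p4, p0) → 65.5620
Σ area = 631.650

Check V−E+F: 5 − 9 + 6 = 2.

facets=6 area=631.650


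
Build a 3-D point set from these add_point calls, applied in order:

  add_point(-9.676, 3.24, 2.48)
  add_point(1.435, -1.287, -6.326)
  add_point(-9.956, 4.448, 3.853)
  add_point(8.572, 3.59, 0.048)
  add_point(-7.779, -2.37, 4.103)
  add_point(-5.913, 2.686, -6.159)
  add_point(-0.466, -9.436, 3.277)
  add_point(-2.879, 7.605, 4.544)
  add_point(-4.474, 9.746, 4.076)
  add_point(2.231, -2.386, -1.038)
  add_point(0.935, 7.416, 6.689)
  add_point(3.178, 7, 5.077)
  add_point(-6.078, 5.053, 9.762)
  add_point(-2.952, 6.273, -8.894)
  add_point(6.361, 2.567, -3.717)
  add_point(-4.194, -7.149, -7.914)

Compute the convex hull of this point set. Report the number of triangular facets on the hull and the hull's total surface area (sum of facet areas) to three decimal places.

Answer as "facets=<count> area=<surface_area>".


facets=24 area=857.820

Points on the hull: [0, 1, 2, 3, 4, 5, 6, 8, 10, 11, 12, 13, 14, 15] (14 of 16).

Area of each hull facet:
  f1: (p5, p13, p2) → 24.4616
  f2: (p5, p15, p13) → 24.2244
  f3: (p14, p13, p3) → 17.6234
  f4: (p14, p6, p3) → 34.7032
  f5: (p14, p15, p6) → 83.8846
  f6: (p4, p12, p2) → 25.2351
  f7: (p4, p12, p6) → 42.9339
  f8: (p4, p15, p6) → 58.8622
  f9: (p10, p12, p6) → 66.2848
  f10: (p0, p5, p2) → 5.4872
  f11: (p0, p5, p15) → 45.8879
  f12: (p0, p4, p2) → 5.0807
  f13: (p0, p4, p15) → 40.5943
  f14: (p1, p15, p13) → 36.9097
  f15: (p1, p14, p13) → 30.8661
  f16: (p1, p14, p15) → 6.7611
  f17: (p11, p6, p3) → 64.9203
  f18: (p11, p10, p6) → 23.6340
  f19: (p11, p13, p3) → 58.7935
  f20: (p8, p11, p13) → 55.1914
  f21: (p8, p11, p10) → 7.8246
  f22: (p8, p13, p2) → 51.1231
  f23: (p8, p10, p12) → 22.7504
  f24: (p8, p12, p2) → 23.7829
Σ area = 857.820

Euler: V−E+F = 14−36+24 = 2.


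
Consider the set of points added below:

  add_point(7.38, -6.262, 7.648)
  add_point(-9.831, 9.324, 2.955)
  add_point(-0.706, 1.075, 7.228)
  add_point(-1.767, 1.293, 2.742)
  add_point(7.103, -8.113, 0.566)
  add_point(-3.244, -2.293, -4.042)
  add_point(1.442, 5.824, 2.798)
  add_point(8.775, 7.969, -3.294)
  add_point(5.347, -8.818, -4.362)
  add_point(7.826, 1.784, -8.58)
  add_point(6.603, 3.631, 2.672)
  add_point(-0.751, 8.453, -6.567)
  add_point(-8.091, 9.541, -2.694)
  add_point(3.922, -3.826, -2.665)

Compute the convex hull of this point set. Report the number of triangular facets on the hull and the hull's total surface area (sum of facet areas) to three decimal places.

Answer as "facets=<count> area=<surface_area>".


Points on the hull: [0, 1, 2, 4, 5, 6, 7, 8, 9, 10, 11, 12] (12 of 14).

Area of each hull facet:
  f1: (p10, p0, p7) → 23.7585
  f2: (p4, p0, p7) → 60.8659
  f3: (p4, p0, p8) → 6.1022
  f4: (p12, p7, p1) → 47.4388
  f5: (p12, p11, p7) → 30.7691
  f6: (p9, p11, p7) → 39.6170
  f7: (p9, p4, p7) → 54.8546
  f8: (p9, p4, p8) → 30.4916
  f9: (p6, p7, p1) → 43.3394
  f10: (p6, p10, p7) → 21.5306
  f11: (p5, p12, p11) → 46.6471
  f12: (p5, p9, p8) → 58.5579
  f13: (p5, p9, p11) → 58.2946
  f14: (p5, p12, p1) → 37.4277
  f15: (p5, p0, p8) → 67.1466
  f16: (p2, p10, p0) → 45.1640
  f17: (p2, p6, p10) → 19.1743
  f18: (p2, p6, p1) → 40.1621
  f19: (p2, p5, p1) → 75.2633
  f20: (p2, p5, p0) → 65.7406
Σ area = 872.346

Euler: V−E+F = 12−30+20 = 2.

facets=20 area=872.346


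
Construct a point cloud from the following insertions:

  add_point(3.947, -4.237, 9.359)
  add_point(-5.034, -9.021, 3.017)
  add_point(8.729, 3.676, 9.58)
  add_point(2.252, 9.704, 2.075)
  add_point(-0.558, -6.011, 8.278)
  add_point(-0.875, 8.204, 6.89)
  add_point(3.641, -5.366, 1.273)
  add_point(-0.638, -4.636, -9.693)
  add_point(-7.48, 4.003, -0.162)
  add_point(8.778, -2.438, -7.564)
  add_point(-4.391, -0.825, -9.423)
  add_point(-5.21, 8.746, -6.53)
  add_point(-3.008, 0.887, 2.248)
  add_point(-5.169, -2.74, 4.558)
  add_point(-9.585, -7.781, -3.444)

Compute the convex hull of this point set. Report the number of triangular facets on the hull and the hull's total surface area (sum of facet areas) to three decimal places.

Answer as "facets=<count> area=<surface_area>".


Points on the hull: [0, 1, 2, 3, 4, 5, 6, 7, 8, 9, 10, 11, 13, 14] (14 of 15).

Facet areas (half cross-product norm):
  f1: (p2, p3, p9) → 95.1662
  f2: (p11, p3, p9) → 93.3518
  f3: (p0, p2, p9) → 80.0618
  f4: (p8, p11, p14) → 47.2378
  f5: (p1, p7, p14) → 45.3924
  f6: (p1, p7, p9) → 68.9925
  f7: (p10, p11, p9) → 66.3874
  f8: (p10, p7, p9) → 22.9959
  f9: (p10, p11, p14) → 47.8423
  f10: (p10, p7, p14) → 28.0967
  f11: (p5, p0, p2) → 50.3673
  f12: (p5, p2, p3) → 32.0889
  f13: (p5, p11, p3) → 32.8736
  f14: (p5, p8, p11) → 43.2170
  f15: (p6, p0, p9) → 27.9012
  f16: (p6, p1, p9) → 36.6296
  f17: (p6, p1, p0) → 38.9378
  f18: (p13, p5, p8) → 43.8865
  f19: (p13, p8, p14) → 44.0651
  f20: (p13, p1, p14) → 25.8618
  f21: (p4, p5, p0) → 33.6381
  f22: (p4, p13, p5) → 40.3897
  f23: (p4, p1, p0) → 10.2995
  f24: (p4, p13, p1) → 20.4827
Σ area = 1076.164

Euler characteristic 14−36+24 = 2 ✓

facets=24 area=1076.164


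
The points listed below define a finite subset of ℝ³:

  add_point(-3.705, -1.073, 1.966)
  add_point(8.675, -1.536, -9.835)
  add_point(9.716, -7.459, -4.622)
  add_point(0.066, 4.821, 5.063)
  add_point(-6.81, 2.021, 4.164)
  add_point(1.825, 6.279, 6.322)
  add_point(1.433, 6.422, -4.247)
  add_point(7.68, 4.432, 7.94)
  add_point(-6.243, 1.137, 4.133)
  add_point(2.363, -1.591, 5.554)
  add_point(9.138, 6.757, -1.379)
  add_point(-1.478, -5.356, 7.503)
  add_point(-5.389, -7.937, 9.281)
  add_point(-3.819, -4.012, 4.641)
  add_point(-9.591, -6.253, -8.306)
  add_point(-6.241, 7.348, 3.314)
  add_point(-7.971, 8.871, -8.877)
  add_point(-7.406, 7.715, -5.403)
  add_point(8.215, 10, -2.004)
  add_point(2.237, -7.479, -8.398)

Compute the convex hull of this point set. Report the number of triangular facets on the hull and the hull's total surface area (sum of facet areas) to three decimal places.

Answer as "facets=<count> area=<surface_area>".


facets=20 area=1332.347

12 of the 20 inputs are extreme points: [1, 2, 4, 5, 7, 10, 12, 14, 15, 16, 18, 19].

Facet areas (half cross-product norm):
  f1: (p7, p12, p2) → 148.3472
  f2: (p4, p12, p14) → 85.5797
  f3: (p4, p15, p12) → 11.6766
  f4: (p19, p1, p14) → 39.9613
  f5: (p19, p1, p2) → 30.4058
  f6: (p19, p12, p14) → 105.0269
  f7: (p19, p12, p2) → 80.5319
  f8: (p10, p7, p2) → 70.8746
  f9: (p10, p7, p18) → 15.5352
  f10: (p10, p1, p2) → 47.1120
  f11: (p10, p1, p18) → 17.3455
  f12: (p5, p15, p12) → 68.2290
  f13: (p5, p7, p12) → 51.1664
  f14: (p5, p15, p18) → 46.9682
  f15: (p5, p7, p18) → 34.3043
  f16: (p16, p1, p18) → 119.2681
  f17: (p16, p15, p18) → 94.4463
  f18: (p16, p1, p14) → 134.7534
  f19: (p16, p4, p15) → 32.4933
  f20: (p16, p4, p14) → 98.3220
Σ area = 1332.347

Check V−E+F: 12 − 30 + 20 = 2.


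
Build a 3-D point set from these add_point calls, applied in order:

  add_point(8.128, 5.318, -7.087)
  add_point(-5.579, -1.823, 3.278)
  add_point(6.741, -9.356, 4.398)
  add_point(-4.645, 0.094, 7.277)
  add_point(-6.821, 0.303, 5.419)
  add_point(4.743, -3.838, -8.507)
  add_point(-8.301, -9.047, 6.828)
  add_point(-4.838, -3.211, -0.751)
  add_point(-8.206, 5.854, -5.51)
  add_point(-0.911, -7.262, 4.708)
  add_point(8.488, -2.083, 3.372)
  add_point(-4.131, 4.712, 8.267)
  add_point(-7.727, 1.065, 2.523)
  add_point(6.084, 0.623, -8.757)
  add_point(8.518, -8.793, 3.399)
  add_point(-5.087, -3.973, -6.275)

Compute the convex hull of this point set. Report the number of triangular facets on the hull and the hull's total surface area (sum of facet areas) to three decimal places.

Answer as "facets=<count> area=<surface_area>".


facets=20 area=981.923

Extreme-point indices: [0, 2, 4, 5, 6, 8, 10, 11, 12, 13, 14, 15] — 12 of 16 on the boundary.

Per-facet area ½‖(b−a)×(c−a)‖:
  f1: (p0, p11, p8) → 116.1134
  f2: (p2, p11, p6) → 106.6148
  f3: (p2, p5, p14) → 13.6378
  f4: (p12, p8, p6) → 30.7251
  f5: (p12, p11, p8) → 32.6710
  f6: (p10, p0, p14) → 35.0075
  f7: (p10, p0, p11) → 97.0457
  f8: (p10, p2, p14) → 6.8431
  f9: (p10, p2, p11) → 56.0689
  f10: (p15, p8, p6) → 73.0028
  f11: (p15, p5, p8) → 49.7467
  f12: (p15, p2, p6) → 102.5609
  f13: (p15, p2, p5) → 71.2866
  f14: (p13, p0, p14) → 40.8418
  f15: (p13, p5, p14) → 29.7001
  f16: (p13, p0, p8) → 41.9017
  f17: (p13, p5, p8) → 36.2538
  f18: (p4, p11, p6) → 19.2974
  f19: (p4, p12, p6) → 14.1358
  f20: (p4, p12, p11) → 8.4682
Σ area = 981.923

Check V−E+F: 12 − 30 + 20 = 2.


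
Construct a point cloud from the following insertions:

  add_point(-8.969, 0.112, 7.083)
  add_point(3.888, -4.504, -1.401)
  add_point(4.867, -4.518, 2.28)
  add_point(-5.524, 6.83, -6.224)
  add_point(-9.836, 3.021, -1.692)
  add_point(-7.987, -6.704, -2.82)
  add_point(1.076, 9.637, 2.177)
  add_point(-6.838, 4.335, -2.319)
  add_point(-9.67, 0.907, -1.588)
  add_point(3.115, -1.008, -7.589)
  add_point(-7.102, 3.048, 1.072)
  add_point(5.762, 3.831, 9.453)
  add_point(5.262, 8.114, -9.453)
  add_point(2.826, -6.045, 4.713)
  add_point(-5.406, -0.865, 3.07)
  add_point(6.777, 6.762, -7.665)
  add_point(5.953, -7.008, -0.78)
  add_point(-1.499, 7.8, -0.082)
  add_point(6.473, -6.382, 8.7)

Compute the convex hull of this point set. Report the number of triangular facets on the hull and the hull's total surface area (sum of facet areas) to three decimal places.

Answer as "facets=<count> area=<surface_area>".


12 of the 19 inputs are extreme points: [0, 3, 4, 5, 6, 8, 9, 11, 12, 15, 16, 18].

Per-facet area ½‖(b−a)×(c−a)‖:
  f1: (p6, p11, p15) → 59.4823
  f2: (p6, p0, p4) → 60.7167
  f3: (p6, p0, p11) → 73.3090
  f4: (p18, p0, p11) → 77.5541
  f5: (p18, p16, p15) → 67.7465
  f6: (p18, p11, p15) → 88.9183
  f7: (p18, p5, p16) → 65.7285
  f8: (p18, p5, p0) → 99.1521
  f9: (p3, p5, p4) → 34.4630
  f10: (p3, p6, p4) → 40.4471
  f11: (p9, p16, p15) → 36.4746
  f12: (p9, p5, p16) → 61.0313
  f13: (p9, p3, p5) → 72.9291
  f14: (p8, p0, p4) → 9.1743
  f15: (p8, p5, p4) → 2.0580
  f16: (p8, p5, p0) → 34.4255
  f17: (p12, p9, p15) → 11.3380
  f18: (p12, p9, p3) → 50.1287
  f19: (p12, p6, p15) → 15.6663
  f20: (p12, p3, p6) → 57.8716
Σ area = 1018.615

Euler characteristic 12−30+20 = 2 ✓

facets=20 area=1018.615
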